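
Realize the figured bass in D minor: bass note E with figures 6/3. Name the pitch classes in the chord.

E, G, C

A third above E in this key is G.
A sixth above E in this key is C.
Together with the bass E, this spells C major in first inversion.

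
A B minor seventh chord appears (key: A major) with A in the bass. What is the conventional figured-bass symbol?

4/2

A is the seventh of B minor seventh, so the chord is in third inversion.
A seventh chord in third inversion is figured 6/4/2, conventionally abbreviated 4/2.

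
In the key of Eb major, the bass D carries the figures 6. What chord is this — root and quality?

The figures 6 indicate a triad in first inversion.
In first inversion the root lies a sixth above the bass: a sixth above D in Eb major is Bb.
The chord tones are D, F, Bb, giving Bb major.

Bb major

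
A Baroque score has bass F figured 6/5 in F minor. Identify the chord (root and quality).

The figures 6/5 indicate a seventh chord in first inversion.
In first inversion the root lies a sixth above the bass: a sixth above F in F minor is Db.
The chord tones are F, Ab, C, Db, giving Db major seventh.

Db major seventh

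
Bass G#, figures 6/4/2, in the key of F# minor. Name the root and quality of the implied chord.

A major seventh

The figures 6/4/2 indicate a seventh chord in third inversion.
In third inversion the root lies a second above the bass: a second above G# in F# minor is A.
The chord tones are G#, A, C#, E, giving A major seventh.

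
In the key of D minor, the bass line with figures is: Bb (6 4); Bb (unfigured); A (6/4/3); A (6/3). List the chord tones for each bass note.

Bb (6/4): Bb, E, G.
Bb (5/3): Bb, D, F.
A (6/4/3): A, C, D, F.
A (6/3): A, C, F.

Bb, E, G | Bb, D, F | A, C, D, F | A, C, F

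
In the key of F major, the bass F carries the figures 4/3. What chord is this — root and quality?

The figures 4/3 indicate a seventh chord in second inversion.
In second inversion the root lies a fourth above the bass: a fourth above F in F major is Bb.
The chord tones are F, A, Bb, D, giving Bb major seventh.

Bb major seventh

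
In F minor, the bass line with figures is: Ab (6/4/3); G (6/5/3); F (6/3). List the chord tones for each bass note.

Ab (6/4/3): Ab, C, Db, F.
G (6/5/3): G, Bb, Db, Eb.
F (6/3): F, Ab, Db.

Ab, C, Db, F | G, Bb, Db, Eb | F, Ab, Db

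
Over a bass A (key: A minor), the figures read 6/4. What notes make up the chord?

A fourth above A in this key is D.
A sixth above A in this key is F.
Together with the bass A, this spells D minor in second inversion.

A, D, F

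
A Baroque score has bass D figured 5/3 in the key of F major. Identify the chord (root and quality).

The figures 5/3 indicate a triad in root position.
In root position the bass is the root, so the root is D.
The chord tones are D, F, A, giving D minor.

D minor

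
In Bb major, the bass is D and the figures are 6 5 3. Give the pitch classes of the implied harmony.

D, F, A, Bb

A third above D in this key is F.
A fifth above D in this key is A.
A sixth above D in this key is Bb.
Together with the bass D, this spells Bb major seventh in first inversion.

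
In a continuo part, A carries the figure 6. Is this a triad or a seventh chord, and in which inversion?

triad, first inversion

6 is shorthand for 6/3.
Intervals of 6/3 above the bass form a triad; the bass is the third, so this is first inversion.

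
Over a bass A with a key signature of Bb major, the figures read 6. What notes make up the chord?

A, C, F

The written figures 6 are shorthand for 6/3: the 3 is implied.
A third above A in this key is C.
A sixth above A in this key is F.
Together with the bass A, this spells F major in first inversion.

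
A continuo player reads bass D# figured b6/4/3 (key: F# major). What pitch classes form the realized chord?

A third above D# in this key is F#.
A fourth above D# in this key is G#.
A sixth above D# in this key is B, lowered to Bb by the flat.

D#, F#, G#, Bb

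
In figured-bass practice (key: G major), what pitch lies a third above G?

Counting 2 letter steps above G lands on B; in G major, that letter is B.

B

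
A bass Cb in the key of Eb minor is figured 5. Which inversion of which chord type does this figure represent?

5 is shorthand for 5/3.
Intervals of 5/3 above the bass form a triad; the bass is the root, so this is root position.

triad, root position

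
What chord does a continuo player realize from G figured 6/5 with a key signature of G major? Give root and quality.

The figures 6/5 indicate a seventh chord in first inversion.
In first inversion the root lies a sixth above the bass: a sixth above G in G major is E.
The chord tones are G, B, D, E, giving E minor seventh.

E minor seventh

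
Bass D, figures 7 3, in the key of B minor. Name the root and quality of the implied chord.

The figures 7 3 indicate a seventh chord in root position.
In root position the bass is the root, so the root is D.
The chord tones are D, F#, A, C#, giving D major seventh.

D major seventh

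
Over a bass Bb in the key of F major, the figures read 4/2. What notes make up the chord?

Bb, C, E, G

The written figures 4/2 are shorthand for 6/4/2: the 6 is implied.
A second above Bb in this key is C.
A fourth above Bb in this key is E.
A sixth above Bb in this key is G.
Together with the bass Bb, this spells C dominant seventh in third inversion.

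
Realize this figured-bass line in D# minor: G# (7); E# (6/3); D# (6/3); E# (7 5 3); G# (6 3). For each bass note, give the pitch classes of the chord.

G#, B, D#, F# | E#, G#, C# | D#, F#, B | E#, G#, B, D# | G#, B, E#

G# (7/5/3): G#, B, D#, F#.
E# (6/3): E#, G#, C#.
D# (6/3): D#, F#, B.
E# (7/5/3): E#, G#, B, D#.
G# (6/3): G#, B, E#.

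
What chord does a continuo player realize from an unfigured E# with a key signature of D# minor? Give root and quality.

An unfigured bass indicates a triad in root position.
In root position the bass is the root, so the root is E#.
The chord tones are E#, G#, B, giving E# diminished.

E# diminished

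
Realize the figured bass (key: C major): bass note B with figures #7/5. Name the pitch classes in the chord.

B, D, F, A#

The written figures #7/5 are shorthand for 7/5/3: the 3 is implied.
A third above B in this key is D.
A fifth above B in this key is F.
A seventh above B in this key is A, raised to A# by the sharp.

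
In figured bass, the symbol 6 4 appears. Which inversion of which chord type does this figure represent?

Intervals of 6/4 above the bass form a triad; the bass is the fifth, so this is second inversion.

triad, second inversion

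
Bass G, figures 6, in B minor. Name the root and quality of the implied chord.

The figures 6 indicate a triad in first inversion.
In first inversion the root lies a sixth above the bass: a sixth above G in B minor is E.
The chord tones are G, B, E, giving E minor.

E minor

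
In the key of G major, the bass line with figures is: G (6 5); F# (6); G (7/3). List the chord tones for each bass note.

G, B, D, E | F#, A, D | G, B, D, F#

G (6/5/3): G, B, D, E.
F# (6/3): F#, A, D.
G (7/5/3): G, B, D, F#.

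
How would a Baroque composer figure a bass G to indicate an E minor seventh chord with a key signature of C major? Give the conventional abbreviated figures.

G is the third of E minor seventh, so the chord is in first inversion.
A seventh chord in first inversion is figured 6/5/3, conventionally abbreviated 6/5.

6/5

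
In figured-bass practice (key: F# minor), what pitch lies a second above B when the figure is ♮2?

C

Counting 1 letter step above B lands on C; in F# minor, that letter is C#.
The ♮2 figure makes it natural, giving C.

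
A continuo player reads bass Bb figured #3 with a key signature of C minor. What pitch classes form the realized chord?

Bb, D#, F

The written figures #3 are shorthand for 5/3: the 5 is implied.
A third above Bb in this key is D, raised to D# by the sharp.
A fifth above Bb in this key is F.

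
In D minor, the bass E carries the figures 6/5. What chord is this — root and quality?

The figures 6/5 indicate a seventh chord in first inversion.
In first inversion the root lies a sixth above the bass: a sixth above E in D minor is C.
The chord tones are E, G, Bb, C, giving C dominant seventh.

C dominant seventh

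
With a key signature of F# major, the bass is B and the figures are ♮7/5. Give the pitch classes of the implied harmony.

B, D#, F#, A

The written figures ♮7/5 are shorthand for 7/5/3: the 3 is implied.
A third above B in this key is D#.
A fifth above B in this key is F#.
A seventh above B in this key is A#, made natural (A) by the ♮ figure.
Together with the bass B, this spells B dominant seventh in root position.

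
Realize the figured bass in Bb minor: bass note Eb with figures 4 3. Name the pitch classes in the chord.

The written figures 4 3 are shorthand for 6/4/3: the 6 is implied.
A third above Eb in this key is Gb.
A fourth above Eb in this key is Ab.
A sixth above Eb in this key is C.
Together with the bass Eb, this spells Ab dominant seventh in second inversion.

Eb, Gb, Ab, C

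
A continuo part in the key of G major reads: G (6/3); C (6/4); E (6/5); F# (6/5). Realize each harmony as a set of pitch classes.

G (6/3): G, B, E.
C (6/4): C, F#, A.
E (6/5/3): E, G, B, C.
F# (6/5/3): F#, A, C, D.

G, B, E | C, F#, A | E, G, B, C | F#, A, C, D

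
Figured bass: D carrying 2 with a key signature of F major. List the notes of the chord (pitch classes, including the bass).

D, E, G, Bb

The written figures 2 are shorthand for 6/4/2: the 6/4 are implied.
A second above D in this key is E.
A fourth above D in this key is G.
A sixth above D in this key is Bb.
Together with the bass D, this spells E half-diminished seventh in third inversion.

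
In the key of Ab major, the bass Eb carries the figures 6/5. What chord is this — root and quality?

The figures 6/5 indicate a seventh chord in first inversion.
In first inversion the root lies a sixth above the bass: a sixth above Eb in Ab major is C.
The chord tones are Eb, G, Bb, C, giving C minor seventh.

C minor seventh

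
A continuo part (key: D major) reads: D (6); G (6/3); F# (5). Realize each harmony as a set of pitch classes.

D (6/3): D, F#, B.
G (6/3): G, B, E.
F# (5/3): F#, A, C#.

D, F#, B | G, B, E | F#, A, C#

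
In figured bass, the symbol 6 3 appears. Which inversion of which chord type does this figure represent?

Intervals of 6/3 above the bass form a triad; the bass is the third, so this is first inversion.

triad, first inversion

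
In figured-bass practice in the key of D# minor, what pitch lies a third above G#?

B

Counting 2 letter steps above G# lands on B; in D# minor, that letter is B.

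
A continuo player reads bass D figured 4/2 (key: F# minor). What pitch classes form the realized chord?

D, E, G#, B

The written figures 4/2 are shorthand for 6/4/2: the 6 is implied.
A second above D in this key is E.
A fourth above D in this key is G#.
A sixth above D in this key is B.
Together with the bass D, this spells E dominant seventh in third inversion.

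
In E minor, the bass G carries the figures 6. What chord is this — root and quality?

The figures 6 indicate a triad in first inversion.
In first inversion the root lies a sixth above the bass: a sixth above G in E minor is E.
The chord tones are G, B, E, giving E minor.

E minor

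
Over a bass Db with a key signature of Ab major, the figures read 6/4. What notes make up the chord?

Db, G, Bb

A fourth above Db in this key is G.
A sixth above Db in this key is Bb.
Together with the bass Db, this spells G diminished in second inversion.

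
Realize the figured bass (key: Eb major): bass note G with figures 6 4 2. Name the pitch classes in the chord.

A second above G in this key is Ab.
A fourth above G in this key is C.
A sixth above G in this key is Eb.
Together with the bass G, this spells Ab major seventh in third inversion.

G, Ab, C, Eb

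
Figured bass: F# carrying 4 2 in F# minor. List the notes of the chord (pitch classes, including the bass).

F#, G#, B, D

The written figures 4 2 are shorthand for 6/4/2: the 6 is implied.
A second above F# in this key is G#.
A fourth above F# in this key is B.
A sixth above F# in this key is D.
Together with the bass F#, this spells G# half-diminished seventh in third inversion.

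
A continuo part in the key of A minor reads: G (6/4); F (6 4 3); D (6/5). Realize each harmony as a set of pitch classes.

G (6/4): G, C, E.
F (6/4/3): F, A, B, D.
D (6/5/3): D, F, A, B.

G, C, E | F, A, B, D | D, F, A, B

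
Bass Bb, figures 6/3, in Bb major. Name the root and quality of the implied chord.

G minor

The figures 6/3 indicate a triad in first inversion.
In first inversion the root lies a sixth above the bass: a sixth above Bb in Bb major is G.
The chord tones are Bb, D, G, giving G minor.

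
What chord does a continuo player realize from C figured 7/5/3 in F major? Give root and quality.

C dominant seventh

The figures 7/5/3 indicate a seventh chord in root position.
In root position the bass is the root, so the root is C.
The chord tones are C, E, G, Bb, giving C dominant seventh.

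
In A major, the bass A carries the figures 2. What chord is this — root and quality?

B minor seventh

The figures 2 indicate a seventh chord in third inversion.
In third inversion the root lies a second above the bass: a second above A in A major is B.
The chord tones are A, B, D, F#, giving B minor seventh.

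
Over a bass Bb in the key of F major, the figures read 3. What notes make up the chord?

The written figures 3 are shorthand for 5/3: the 5 is implied.
A third above Bb in this key is D.
A fifth above Bb in this key is F.
Together with the bass Bb, this spells Bb major in root position.

Bb, D, F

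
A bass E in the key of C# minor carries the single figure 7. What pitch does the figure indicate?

Counting 6 letter steps above E lands on D; in C# minor, that letter is D#.

D#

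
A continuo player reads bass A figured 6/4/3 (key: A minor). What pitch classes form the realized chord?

A, C, D, F

A third above A in this key is C.
A fourth above A in this key is D.
A sixth above A in this key is F.
Together with the bass A, this spells D minor seventh in second inversion.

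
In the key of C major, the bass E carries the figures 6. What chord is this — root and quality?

The figures 6 indicate a triad in first inversion.
In first inversion the root lies a sixth above the bass: a sixth above E in C major is C.
The chord tones are E, G, C, giving C major.

C major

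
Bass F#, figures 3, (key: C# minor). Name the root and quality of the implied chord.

F# minor

The figures 3 indicate a triad in root position.
In root position the bass is the root, so the root is F#.
The chord tones are F#, A, C#, giving F# minor.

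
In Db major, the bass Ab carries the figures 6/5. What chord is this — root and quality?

F minor seventh

The figures 6/5 indicate a seventh chord in first inversion.
In first inversion the root lies a sixth above the bass: a sixth above Ab in Db major is F.
The chord tones are Ab, C, Eb, F, giving F minor seventh.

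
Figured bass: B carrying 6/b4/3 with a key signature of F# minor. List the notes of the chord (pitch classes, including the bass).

A third above B in this key is D.
A fourth above B in this key is E, lowered to Eb by the flat.
A sixth above B in this key is G#.

B, D, Eb, G#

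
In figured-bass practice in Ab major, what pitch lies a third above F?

Counting 2 letter steps above F lands on A; in Ab major, that letter is Ab.

Ab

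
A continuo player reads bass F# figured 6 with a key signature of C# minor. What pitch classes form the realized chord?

The written figures 6 are shorthand for 6/3: the 3 is implied.
A third above F# in this key is A.
A sixth above F# in this key is D#.
Together with the bass F#, this spells D# diminished in first inversion.

F#, A, D#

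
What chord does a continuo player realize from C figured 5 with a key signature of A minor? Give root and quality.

C major

The figures 5 indicate a triad in root position.
In root position the bass is the root, so the root is C.
The chord tones are C, E, G, giving C major.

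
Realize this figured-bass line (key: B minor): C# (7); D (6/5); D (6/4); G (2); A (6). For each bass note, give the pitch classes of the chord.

C# (7/5/3): C#, E, G, B.
D (6/5/3): D, F#, A, B.
D (6/4): D, G, B.
G (6/4/2): G, A, C#, E.
A (6/3): A, C#, F#.

C#, E, G, B | D, F#, A, B | D, G, B | G, A, C#, E | A, C#, F#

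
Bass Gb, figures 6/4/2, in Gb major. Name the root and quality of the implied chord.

The figures 6/4/2 indicate a seventh chord in third inversion.
In third inversion the root lies a second above the bass: a second above Gb in Gb major is Ab.
The chord tones are Gb, Ab, Cb, Eb, giving Ab minor seventh.

Ab minor seventh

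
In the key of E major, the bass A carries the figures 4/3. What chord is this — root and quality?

The figures 4/3 indicate a seventh chord in second inversion.
In second inversion the root lies a fourth above the bass: a fourth above A in E major is D#.
The chord tones are A, C#, D#, F#, giving D# half-diminished seventh.

D# half-diminished seventh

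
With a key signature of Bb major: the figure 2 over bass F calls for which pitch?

G

Counting 1 letter step above F lands on G; in Bb major, that letter is G.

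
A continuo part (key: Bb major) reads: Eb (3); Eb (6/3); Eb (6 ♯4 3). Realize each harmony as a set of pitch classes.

Eb, G, Bb | Eb, G, C | Eb, G, A#, C

Eb (5/3): Eb, G, Bb.
Eb (6/3): Eb, G, C.
Eb (6/#4/3): Eb, G, A#, C.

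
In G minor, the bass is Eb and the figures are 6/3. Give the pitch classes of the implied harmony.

Eb, G, C

A third above Eb in this key is G.
A sixth above Eb in this key is C.
Together with the bass Eb, this spells C minor in first inversion.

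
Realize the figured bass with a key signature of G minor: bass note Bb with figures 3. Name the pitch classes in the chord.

The written figures 3 are shorthand for 5/3: the 5 is implied.
A third above Bb in this key is D.
A fifth above Bb in this key is F.
Together with the bass Bb, this spells Bb major in root position.

Bb, D, F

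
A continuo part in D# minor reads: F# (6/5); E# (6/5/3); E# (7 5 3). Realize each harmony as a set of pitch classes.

F#, A#, C#, D# | E#, G#, B, C# | E#, G#, B, D#

F# (6/5/3): F#, A#, C#, D#.
E# (6/5/3): E#, G#, B, C#.
E# (7/5/3): E#, G#, B, D#.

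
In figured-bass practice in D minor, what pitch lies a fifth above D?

Counting 4 letter steps above D lands on A; in D minor, that letter is A.

A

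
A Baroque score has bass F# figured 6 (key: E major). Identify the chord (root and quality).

The figures 6 indicate a triad in first inversion.
In first inversion the root lies a sixth above the bass: a sixth above F# in E major is D#.
The chord tones are F#, A, D#, giving D# diminished.

D# diminished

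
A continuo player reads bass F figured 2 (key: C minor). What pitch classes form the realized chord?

The written figures 2 are shorthand for 6/4/2: the 6/4 are implied.
A second above F in this key is G.
A fourth above F in this key is Bb.
A sixth above F in this key is D.
Together with the bass F, this spells G minor seventh in third inversion.

F, G, Bb, D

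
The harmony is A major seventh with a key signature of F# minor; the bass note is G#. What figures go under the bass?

G# is the seventh of A major seventh, so the chord is in third inversion.
A seventh chord in third inversion is figured 6/4/2, conventionally abbreviated 4/2.

4/2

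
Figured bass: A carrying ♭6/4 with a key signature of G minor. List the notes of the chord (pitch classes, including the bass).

A fourth above A in this key is D.
A sixth above A in this key is F, lowered to Fb by the flat.

A, D, Fb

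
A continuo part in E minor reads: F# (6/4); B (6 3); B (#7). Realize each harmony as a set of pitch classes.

F#, B, D | B, D, G | B, D, F#, A#

F# (6/4): F#, B, D.
B (6/3): B, D, G.
B (#7/5/3): B, D, F#, A#.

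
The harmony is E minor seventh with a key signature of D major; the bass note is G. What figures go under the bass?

G is the third of E minor seventh, so the chord is in first inversion.
A seventh chord in first inversion is figured 6/5/3, conventionally abbreviated 6/5.

6/5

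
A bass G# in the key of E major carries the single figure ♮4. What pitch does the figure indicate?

C

Counting 3 letter steps above G# lands on C; in E major, that letter is C#.
The ♮4 figure makes it natural, giving C.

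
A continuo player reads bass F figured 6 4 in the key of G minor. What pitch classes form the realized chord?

A fourth above F in this key is Bb.
A sixth above F in this key is D.
Together with the bass F, this spells Bb major in second inversion.

F, Bb, D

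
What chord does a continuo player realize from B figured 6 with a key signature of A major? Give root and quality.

The figures 6 indicate a triad in first inversion.
In first inversion the root lies a sixth above the bass: a sixth above B in A major is G#.
The chord tones are B, D, G#, giving G# diminished.

G# diminished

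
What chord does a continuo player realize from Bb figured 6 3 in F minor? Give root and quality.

The figures 6 3 indicate a triad in first inversion.
In first inversion the root lies a sixth above the bass: a sixth above Bb in F minor is G.
The chord tones are Bb, Db, G, giving G diminished.

G diminished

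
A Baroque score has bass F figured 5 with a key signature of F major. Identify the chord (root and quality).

F major

The figures 5 indicate a triad in root position.
In root position the bass is the root, so the root is F.
The chord tones are F, A, C, giving F major.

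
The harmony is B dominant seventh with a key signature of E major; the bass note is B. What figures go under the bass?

B is the root of B dominant seventh, so the chord is in root position.
A seventh chord in root position is figured 7/5/3, conventionally abbreviated 7.

7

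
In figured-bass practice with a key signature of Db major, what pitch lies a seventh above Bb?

Ab

Counting 6 letter steps above Bb lands on A; in Db major, that letter is Ab.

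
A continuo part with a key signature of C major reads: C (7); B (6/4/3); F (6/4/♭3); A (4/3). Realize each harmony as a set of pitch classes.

C, E, G, B | B, D, E, G | F, Ab, B, D | A, C, D, F

C (7/5/3): C, E, G, B.
B (6/4/3): B, D, E, G.
F (6/4/b3): F, Ab, B, D.
A (6/4/3): A, C, D, F.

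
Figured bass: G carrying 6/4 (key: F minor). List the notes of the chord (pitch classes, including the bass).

A fourth above G in this key is C.
A sixth above G in this key is Eb.
Together with the bass G, this spells C minor in second inversion.

G, C, Eb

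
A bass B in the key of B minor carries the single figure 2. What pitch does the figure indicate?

C#

Counting 1 letter step above B lands on C; in B minor, that letter is C#.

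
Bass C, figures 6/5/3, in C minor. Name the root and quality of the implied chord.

Ab major seventh

The figures 6/5/3 indicate a seventh chord in first inversion.
In first inversion the root lies a sixth above the bass: a sixth above C in C minor is Ab.
The chord tones are C, Eb, G, Ab, giving Ab major seventh.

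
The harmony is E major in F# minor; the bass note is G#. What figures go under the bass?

6

G# is the third of E major, so the chord is in first inversion.
A triad in first inversion is figured 6/3, conventionally abbreviated 6.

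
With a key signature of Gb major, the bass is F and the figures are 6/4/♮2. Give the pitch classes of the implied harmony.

F, G, Bb, Db

A second above F in this key is Gb, made natural (G) by the ♮ figure.
A fourth above F in this key is Bb.
A sixth above F in this key is Db.
Together with the bass F, this spells G half-diminished seventh in third inversion.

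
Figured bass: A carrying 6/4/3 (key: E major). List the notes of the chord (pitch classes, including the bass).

A, C#, D#, F#

A third above A in this key is C#.
A fourth above A in this key is D#.
A sixth above A in this key is F#.
Together with the bass A, this spells D# half-diminished seventh in second inversion.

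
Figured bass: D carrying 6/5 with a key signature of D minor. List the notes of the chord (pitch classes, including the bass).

The written figures 6/5 are shorthand for 6/5/3: the 3 is implied.
A third above D in this key is F.
A fifth above D in this key is A.
A sixth above D in this key is Bb.
Together with the bass D, this spells Bb major seventh in first inversion.

D, F, A, Bb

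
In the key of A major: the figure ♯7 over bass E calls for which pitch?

Counting 6 letter steps above E lands on D; in A major, that letter is D.
The #7 figure raises it a semitone, giving D#.

D#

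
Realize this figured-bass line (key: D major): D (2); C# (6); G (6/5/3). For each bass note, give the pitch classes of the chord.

D, E, G, B | C#, E, A | G, B, D, E

D (6/4/2): D, E, G, B.
C# (6/3): C#, E, A.
G (6/5/3): G, B, D, E.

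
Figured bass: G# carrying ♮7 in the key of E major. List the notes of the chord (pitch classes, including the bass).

The written figures ♮7 are shorthand for 7/5/3: the 5/3 are implied.
A third above G# in this key is B.
A fifth above G# in this key is D#.
A seventh above G# in this key is F#, made natural (F) by the ♮ figure.

G#, B, D#, F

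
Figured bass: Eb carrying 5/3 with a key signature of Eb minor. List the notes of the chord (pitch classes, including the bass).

A third above Eb in this key is Gb.
A fifth above Eb in this key is Bb.
Together with the bass Eb, this spells Eb minor in root position.

Eb, Gb, Bb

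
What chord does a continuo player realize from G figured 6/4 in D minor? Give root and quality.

The figures 6/4 indicate a triad in second inversion.
In second inversion the root lies a fourth above the bass: a fourth above G in D minor is C.
The chord tones are G, C, E, giving C major.

C major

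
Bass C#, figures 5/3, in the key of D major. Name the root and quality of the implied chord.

The figures 5/3 indicate a triad in root position.
In root position the bass is the root, so the root is C#.
The chord tones are C#, E, G, giving C# diminished.

C# diminished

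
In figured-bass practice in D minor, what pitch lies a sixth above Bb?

G

Counting 5 letter steps above Bb lands on G; in D minor, that letter is G.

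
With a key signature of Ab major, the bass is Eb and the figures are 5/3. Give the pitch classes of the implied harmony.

A third above Eb in this key is G.
A fifth above Eb in this key is Bb.
Together with the bass Eb, this spells Eb major in root position.

Eb, G, Bb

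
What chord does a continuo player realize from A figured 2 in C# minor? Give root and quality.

The figures 2 indicate a seventh chord in third inversion.
In third inversion the root lies a second above the bass: a second above A in C# minor is B.
The chord tones are A, B, D#, F#, giving B dominant seventh.

B dominant seventh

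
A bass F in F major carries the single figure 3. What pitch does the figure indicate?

A

Counting 2 letter steps above F lands on A; in F major, that letter is A.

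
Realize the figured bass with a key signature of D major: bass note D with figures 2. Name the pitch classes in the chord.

D, E, G, B

The written figures 2 are shorthand for 6/4/2: the 6/4 are implied.
A second above D in this key is E.
A fourth above D in this key is G.
A sixth above D in this key is B.
Together with the bass D, this spells E minor seventh in third inversion.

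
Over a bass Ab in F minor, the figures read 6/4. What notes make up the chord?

A fourth above Ab in this key is Db.
A sixth above Ab in this key is F.
Together with the bass Ab, this spells Db major in second inversion.

Ab, Db, F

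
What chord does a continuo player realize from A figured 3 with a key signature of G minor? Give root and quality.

The figures 3 indicate a triad in root position.
In root position the bass is the root, so the root is A.
The chord tones are A, C, Eb, giving A diminished.

A diminished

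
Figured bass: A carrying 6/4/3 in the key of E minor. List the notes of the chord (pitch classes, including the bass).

A, C, D, F#

A third above A in this key is C.
A fourth above A in this key is D.
A sixth above A in this key is F#.
Together with the bass A, this spells D dominant seventh in second inversion.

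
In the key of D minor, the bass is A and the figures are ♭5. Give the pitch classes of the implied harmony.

A, C, Eb

The written figures ♭5 are shorthand for 5/3: the 3 is implied.
A third above A in this key is C.
A fifth above A in this key is E, lowered to Eb by the flat.
Together with the bass A, this spells A diminished in root position.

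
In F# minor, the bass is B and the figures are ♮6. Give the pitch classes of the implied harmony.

B, D, G

The written figures ♮6 are shorthand for 6/3: the 3 is implied.
A third above B in this key is D.
A sixth above B in this key is G#, made natural (G) by the ♮ figure.
Together with the bass B, this spells G major in first inversion.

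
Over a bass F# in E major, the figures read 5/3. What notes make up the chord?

F#, A, C#

A third above F# in this key is A.
A fifth above F# in this key is C#.
Together with the bass F#, this spells F# minor in root position.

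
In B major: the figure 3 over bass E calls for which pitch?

Counting 2 letter steps above E lands on G; in B major, that letter is G#.

G#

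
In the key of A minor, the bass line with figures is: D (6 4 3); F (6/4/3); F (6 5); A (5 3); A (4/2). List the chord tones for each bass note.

D, F, G, B | F, A, B, D | F, A, C, D | A, C, E | A, B, D, F

D (6/4/3): D, F, G, B.
F (6/4/3): F, A, B, D.
F (6/5/3): F, A, C, D.
A (5/3): A, C, E.
A (6/4/2): A, B, D, F.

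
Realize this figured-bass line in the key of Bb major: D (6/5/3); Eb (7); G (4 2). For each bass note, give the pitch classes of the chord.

D, F, A, Bb | Eb, G, Bb, D | G, A, C, Eb

D (6/5/3): D, F, A, Bb.
Eb (7/5/3): Eb, G, Bb, D.
G (6/4/2): G, A, C, Eb.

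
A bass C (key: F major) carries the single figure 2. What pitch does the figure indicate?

Counting 1 letter step above C lands on D; in F major, that letter is D.

D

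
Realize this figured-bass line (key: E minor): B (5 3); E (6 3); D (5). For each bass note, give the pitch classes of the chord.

B, D, F# | E, G, C | D, F#, A

B (5/3): B, D, F#.
E (6/3): E, G, C.
D (5/3): D, F#, A.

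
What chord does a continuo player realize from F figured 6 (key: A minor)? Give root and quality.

D minor

The figures 6 indicate a triad in first inversion.
In first inversion the root lies a sixth above the bass: a sixth above F in A minor is D.
The chord tones are F, A, D, giving D minor.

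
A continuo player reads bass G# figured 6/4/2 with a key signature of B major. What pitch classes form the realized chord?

A second above G# in this key is A#.
A fourth above G# in this key is C#.
A sixth above G# in this key is E.
Together with the bass G#, this spells A# half-diminished seventh in third inversion.

G#, A#, C#, E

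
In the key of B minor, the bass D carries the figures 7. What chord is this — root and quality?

D major seventh

The figures 7 indicate a seventh chord in root position.
In root position the bass is the root, so the root is D.
The chord tones are D, F#, A, C#, giving D major seventh.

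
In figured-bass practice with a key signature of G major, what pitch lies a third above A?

C

Counting 2 letter steps above A lands on C; in G major, that letter is C.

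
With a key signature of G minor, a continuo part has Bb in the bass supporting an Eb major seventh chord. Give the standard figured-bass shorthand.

Bb is the fifth of Eb major seventh, so the chord is in second inversion.
A seventh chord in second inversion is figured 6/4/3, conventionally abbreviated 4/3.

4/3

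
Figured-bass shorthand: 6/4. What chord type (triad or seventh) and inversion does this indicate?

triad, second inversion

Intervals of 6/4 above the bass form a triad; the bass is the fifth, so this is second inversion.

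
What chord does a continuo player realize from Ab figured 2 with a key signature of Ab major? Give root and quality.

Bb minor seventh

The figures 2 indicate a seventh chord in third inversion.
In third inversion the root lies a second above the bass: a second above Ab in Ab major is Bb.
The chord tones are Ab, Bb, Db, F, giving Bb minor seventh.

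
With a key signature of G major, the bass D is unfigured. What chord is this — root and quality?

An unfigured bass indicates a triad in root position.
In root position the bass is the root, so the root is D.
The chord tones are D, F#, A, giving D major.

D major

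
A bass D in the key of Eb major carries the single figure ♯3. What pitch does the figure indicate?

Counting 2 letter steps above D lands on F; in Eb major, that letter is F.
The #3 figure raises it a semitone, giving F#.

F#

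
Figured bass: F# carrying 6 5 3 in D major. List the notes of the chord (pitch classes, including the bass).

A third above F# in this key is A.
A fifth above F# in this key is C#.
A sixth above F# in this key is D.
Together with the bass F#, this spells D major seventh in first inversion.

F#, A, C#, D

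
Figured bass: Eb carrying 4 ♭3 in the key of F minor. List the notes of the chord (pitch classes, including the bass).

Eb, Gb, Ab, C

The written figures 4 ♭3 are shorthand for 6/4/3: the 6 is implied.
A third above Eb in this key is G, lowered to Gb by the flat.
A fourth above Eb in this key is Ab.
A sixth above Eb in this key is C.
Together with the bass Eb, this spells Ab dominant seventh in second inversion.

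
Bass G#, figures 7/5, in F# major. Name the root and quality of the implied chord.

G# minor seventh

The figures 7/5 indicate a seventh chord in root position.
In root position the bass is the root, so the root is G#.
The chord tones are G#, B, D#, F#, giving G# minor seventh.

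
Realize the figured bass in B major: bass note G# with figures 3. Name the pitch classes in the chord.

G#, B, D#

The written figures 3 are shorthand for 5/3: the 5 is implied.
A third above G# in this key is B.
A fifth above G# in this key is D#.
Together with the bass G#, this spells G# minor in root position.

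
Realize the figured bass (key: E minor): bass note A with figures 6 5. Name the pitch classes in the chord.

A, C, E, F#

The written figures 6 5 are shorthand for 6/5/3: the 3 is implied.
A third above A in this key is C.
A fifth above A in this key is E.
A sixth above A in this key is F#.
Together with the bass A, this spells F# half-diminished seventh in first inversion.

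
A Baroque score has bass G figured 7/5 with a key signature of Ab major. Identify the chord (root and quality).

G half-diminished seventh

The figures 7/5 indicate a seventh chord in root position.
In root position the bass is the root, so the root is G.
The chord tones are G, Bb, Db, F, giving G half-diminished seventh.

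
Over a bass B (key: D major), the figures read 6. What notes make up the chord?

The written figures 6 are shorthand for 6/3: the 3 is implied.
A third above B in this key is D.
A sixth above B in this key is G.
Together with the bass B, this spells G major in first inversion.

B, D, G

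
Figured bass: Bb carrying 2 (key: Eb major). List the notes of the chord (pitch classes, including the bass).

The written figures 2 are shorthand for 6/4/2: the 6/4 are implied.
A second above Bb in this key is C.
A fourth above Bb in this key is Eb.
A sixth above Bb in this key is G.
Together with the bass Bb, this spells C minor seventh in third inversion.

Bb, C, Eb, G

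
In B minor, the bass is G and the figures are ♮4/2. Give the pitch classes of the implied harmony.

G, A, C, E

The written figures ♮4/2 are shorthand for 6/4/2: the 6 is implied.
A second above G in this key is A.
A fourth above G in this key is C#, made natural (C) by the ♮ figure.
A sixth above G in this key is E.
Together with the bass G, this spells A minor seventh in third inversion.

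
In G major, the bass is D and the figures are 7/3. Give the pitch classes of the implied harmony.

D, F#, A, C

The written figures 7/3 are shorthand for 7/5/3: the 5 is implied.
A third above D in this key is F#.
A fifth above D in this key is A.
A seventh above D in this key is C.
Together with the bass D, this spells D dominant seventh in root position.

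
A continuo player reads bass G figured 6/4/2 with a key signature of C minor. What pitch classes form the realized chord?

G, Ab, C, Eb

A second above G in this key is Ab.
A fourth above G in this key is C.
A sixth above G in this key is Eb.
Together with the bass G, this spells Ab major seventh in third inversion.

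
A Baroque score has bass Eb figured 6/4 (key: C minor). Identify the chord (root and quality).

Ab major

The figures 6/4 indicate a triad in second inversion.
In second inversion the root lies a fourth above the bass: a fourth above Eb in C minor is Ab.
The chord tones are Eb, Ab, C, giving Ab major.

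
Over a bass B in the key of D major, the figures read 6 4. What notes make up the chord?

A fourth above B in this key is E.
A sixth above B in this key is G.
Together with the bass B, this spells E minor in second inversion.

B, E, G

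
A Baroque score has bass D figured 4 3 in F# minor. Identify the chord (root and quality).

The figures 4 3 indicate a seventh chord in second inversion.
In second inversion the root lies a fourth above the bass: a fourth above D in F# minor is G#.
The chord tones are D, F#, G#, B, giving G# half-diminished seventh.

G# half-diminished seventh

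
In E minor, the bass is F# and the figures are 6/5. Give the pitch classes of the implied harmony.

F#, A, C, D

The written figures 6/5 are shorthand for 6/5/3: the 3 is implied.
A third above F# in this key is A.
A fifth above F# in this key is C.
A sixth above F# in this key is D.
Together with the bass F#, this spells D dominant seventh in first inversion.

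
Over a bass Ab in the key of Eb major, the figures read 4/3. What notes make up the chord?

Ab, C, D, F

The written figures 4/3 are shorthand for 6/4/3: the 6 is implied.
A third above Ab in this key is C.
A fourth above Ab in this key is D.
A sixth above Ab in this key is F.
Together with the bass Ab, this spells D half-diminished seventh in second inversion.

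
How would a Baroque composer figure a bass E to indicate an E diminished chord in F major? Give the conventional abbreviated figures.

no figures

E is the root of E diminished, so the chord is in root position.
A triad in root position is figured 5/3, conventionally abbreviated (no figures — root-position triad).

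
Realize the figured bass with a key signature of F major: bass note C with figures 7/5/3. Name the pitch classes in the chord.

C, E, G, Bb

A third above C in this key is E.
A fifth above C in this key is G.
A seventh above C in this key is Bb.
Together with the bass C, this spells C dominant seventh in root position.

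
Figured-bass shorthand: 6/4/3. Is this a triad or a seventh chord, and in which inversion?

Intervals of 6/4/3 above the bass form a seventh chord; the bass is the fifth, so this is second inversion.

seventh chord, second inversion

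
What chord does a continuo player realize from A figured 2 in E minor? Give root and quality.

The figures 2 indicate a seventh chord in third inversion.
In third inversion the root lies a second above the bass: a second above A in E minor is B.
The chord tones are A, B, D, F#, giving B minor seventh.

B minor seventh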